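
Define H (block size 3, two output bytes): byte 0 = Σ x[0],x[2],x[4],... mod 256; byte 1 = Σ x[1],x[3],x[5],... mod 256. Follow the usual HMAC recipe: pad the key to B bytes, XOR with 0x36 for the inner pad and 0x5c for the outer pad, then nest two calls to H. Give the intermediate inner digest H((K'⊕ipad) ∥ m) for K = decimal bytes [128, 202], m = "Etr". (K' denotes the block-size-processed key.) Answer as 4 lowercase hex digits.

60b3

Key decimal bytes [128, 202] = 80 ca is 2 bytes ≤ B = 3; zero-pad to 3 bytes: K' = 80 ca 00.
K' ⊕ ipad = b6 fc 36.
Inner input = b6 fc 36 ∥ 45 74 72.
Inner hash: even-index sum = 352 mod 256 = 96; odd-index sum = 435 mod 256 = 179 → 60 b3.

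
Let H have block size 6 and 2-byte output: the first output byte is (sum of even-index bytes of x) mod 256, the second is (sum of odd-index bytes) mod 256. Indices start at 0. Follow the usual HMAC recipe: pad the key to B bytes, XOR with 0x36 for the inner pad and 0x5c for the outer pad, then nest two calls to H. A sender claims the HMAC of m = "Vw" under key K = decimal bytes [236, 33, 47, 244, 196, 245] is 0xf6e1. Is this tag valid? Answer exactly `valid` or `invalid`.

Key decimal bytes [236, 33, 47, 244, 196, 245] = ec 21 2f f4 c4 f5 is exactly B = 6 bytes: K' = ec 21 2f f4 c4 f5.
K' ⊕ ipad = da 17 19 c2 f2 c3; K' ⊕ opad = b0 7d 73 a8 98 a9.
Inner hash: even-index sum = 571 mod 256 = 59; odd-index sum = 531 mod 256 = 19 → 3b 13.
Outer hash (recomputed tag): even-index sum = 502 mod 256 = 246; odd-index sum = 481 mod 256 = 225 → f6 e1.
Recomputed tag = f6e1; claimed = f6e1 → match.

valid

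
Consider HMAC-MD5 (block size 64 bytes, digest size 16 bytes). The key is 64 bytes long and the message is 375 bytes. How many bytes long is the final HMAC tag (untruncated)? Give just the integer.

The tag is one MD5 digest: 16 bytes.

16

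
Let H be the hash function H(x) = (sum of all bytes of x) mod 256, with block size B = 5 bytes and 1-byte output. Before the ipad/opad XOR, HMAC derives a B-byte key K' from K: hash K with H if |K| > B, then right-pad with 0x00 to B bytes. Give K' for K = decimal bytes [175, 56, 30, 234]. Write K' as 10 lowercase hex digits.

af381eea00

Key decimal bytes [175, 56, 30, 234] = af 38 1e ea is 4 bytes ≤ B = 5; zero-pad to 5 bytes: K' = af 38 1e ea 00.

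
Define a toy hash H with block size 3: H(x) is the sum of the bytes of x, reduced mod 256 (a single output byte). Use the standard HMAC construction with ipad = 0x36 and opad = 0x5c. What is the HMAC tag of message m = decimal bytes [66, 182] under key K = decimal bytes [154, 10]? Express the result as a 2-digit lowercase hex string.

Key decimal bytes [154, 10] = 9a 0a is 2 bytes ≤ B = 3; zero-pad to 3 bytes: K' = 9a 0a 00.
K' ⊕ ipad = ac 3c 36.  K' ⊕ opad = c6 56 5c.
Inner input = (K'⊕ipad) ∥ m = ac 3c 36 ∥ 42 b6.
Inner hash: sum = 172+60+54+66+182 = 534; mod 256 = 22 → 16.
Outer input = (K'⊕opad) ∥ inner = c6 56 5c ∥ 16.
Outer hash (tag): sum = 198+86+92+22 = 398; mod 256 = 142 → 8e.

8e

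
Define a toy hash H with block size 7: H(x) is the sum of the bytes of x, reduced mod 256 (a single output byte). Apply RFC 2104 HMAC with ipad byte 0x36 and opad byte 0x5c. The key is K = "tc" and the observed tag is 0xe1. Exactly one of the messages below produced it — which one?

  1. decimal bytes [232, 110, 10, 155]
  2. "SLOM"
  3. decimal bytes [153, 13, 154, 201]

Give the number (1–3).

Key "tc" = 74 63 is 2 bytes ≤ B = 7; zero-pad to 7 bytes: K' = 74 63 00 00 00 00 00.
K' ⊕ ipad = 42 55 36 36 36 36 36; K' ⊕ opad = 28 3f 5c 5c 5c 5c 5c.
m1: inner = H(42 55 36 36 36 36 36 e8 6e 0a 9b) = a0; tag = H(28 3f 5c 5c 5c 5c 5c a0) = d3
m2: inner = H(42 55 36 36 36 36 36 53 4c 4f 4d) = e0; tag = H(28 3f 5c 5c 5c 5c 5c e0) = 13
m3: inner = H(42 55 36 36 36 36 36 99 0d 9a c9) = ae; tag = H(28 3f 5c 5c 5c 5c 5c ae) = e1 ← matches

3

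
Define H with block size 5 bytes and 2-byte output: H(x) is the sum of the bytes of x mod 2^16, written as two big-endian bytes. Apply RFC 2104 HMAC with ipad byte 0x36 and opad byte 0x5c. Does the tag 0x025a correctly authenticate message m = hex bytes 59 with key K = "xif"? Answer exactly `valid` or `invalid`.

Key "xif" = 78 69 66 is 3 bytes ≤ B = 5; zero-pad to 5 bytes: K' = 78 69 66 00 00.
K' ⊕ ipad = 4e 5f 50 36 36; K' ⊕ opad = 24 35 3a 5c 5c.
Inner hash: sum = 78+95+80+54+54+89 = 450 → 01 c2.
Outer hash (recomputed tag): sum = 36+53+58+92+92+1+194 = 526 → 02 0e.
Recomputed tag = 020e; claimed = 025a → mismatch.

invalid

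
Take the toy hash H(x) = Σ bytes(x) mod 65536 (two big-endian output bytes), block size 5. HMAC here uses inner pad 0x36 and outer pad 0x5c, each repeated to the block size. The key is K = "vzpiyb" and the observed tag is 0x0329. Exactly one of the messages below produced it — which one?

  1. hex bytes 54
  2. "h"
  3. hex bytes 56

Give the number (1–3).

3

Key "vzpiyb" = 76 7a 70 69 79 62 is 6 bytes > B = 5, so hash it first: H(key) = 02 a4, then zero-pad to 5 bytes: K' = 02 a4 00 00 00.
K' ⊕ ipad = 34 92 36 36 36; K' ⊕ opad = 5e f8 5c 5c 5c.
m1: inner = H(34 92 36 36 36 54) = 01 bc; tag = H(5e f8 5c 5c 5c 01 bc) = 0327
m2: inner = H(34 92 36 36 36 68) = 01 d0; tag = H(5e f8 5c 5c 5c 01 d0) = 033b
m3: inner = H(34 92 36 36 36 56) = 01 be; tag = H(5e f8 5c 5c 5c 01 be) = 0329 ← matches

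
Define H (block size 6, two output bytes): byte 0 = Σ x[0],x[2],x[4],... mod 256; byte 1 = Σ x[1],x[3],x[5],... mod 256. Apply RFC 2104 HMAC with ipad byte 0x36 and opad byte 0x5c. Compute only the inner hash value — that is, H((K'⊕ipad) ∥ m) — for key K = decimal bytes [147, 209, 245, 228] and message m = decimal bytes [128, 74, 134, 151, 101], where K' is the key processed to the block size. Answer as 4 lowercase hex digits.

09d0

Key decimal bytes [147, 209, 245, 228] = 93 d1 f5 e4 is 4 bytes ≤ B = 6; zero-pad to 6 bytes: K' = 93 d1 f5 e4 00 00.
K' ⊕ ipad = a5 e7 c3 d2 36 36.
Inner input = a5 e7 c3 d2 36 36 ∥ 80 4a 86 97 65.
Inner hash: even-index sum = 777 mod 256 = 9; odd-index sum = 720 mod 256 = 208 → 09 d0.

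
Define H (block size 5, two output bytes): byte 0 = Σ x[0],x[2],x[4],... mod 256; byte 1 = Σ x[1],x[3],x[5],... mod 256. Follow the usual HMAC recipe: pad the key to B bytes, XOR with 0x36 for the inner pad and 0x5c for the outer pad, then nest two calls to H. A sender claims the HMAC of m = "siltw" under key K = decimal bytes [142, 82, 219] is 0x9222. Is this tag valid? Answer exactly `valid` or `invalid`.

invalid

Key decimal bytes [142, 82, 219] = 8e 52 db is 3 bytes ≤ B = 5; zero-pad to 5 bytes: K' = 8e 52 db 00 00.
K' ⊕ ipad = b8 64 ed 36 36; K' ⊕ opad = d2 0e 87 5c 5c.
Inner hash: even-index sum = 696 mod 256 = 184; odd-index sum = 496 mod 256 = 240 → b8 f0.
Outer hash (recomputed tag): even-index sum = 677 mod 256 = 165; odd-index sum = 290 mod 256 = 34 → a5 22.
Recomputed tag = a522; claimed = 9222 → mismatch.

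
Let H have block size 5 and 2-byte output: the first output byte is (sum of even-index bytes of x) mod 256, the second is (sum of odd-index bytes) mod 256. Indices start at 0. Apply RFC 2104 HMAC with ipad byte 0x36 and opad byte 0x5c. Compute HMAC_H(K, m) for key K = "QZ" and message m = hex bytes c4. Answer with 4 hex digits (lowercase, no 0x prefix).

2b35

Key "QZ" = 51 5a is 2 bytes ≤ B = 5; zero-pad to 5 bytes: K' = 51 5a 00 00 00.
K' ⊕ ipad = 67 6c 36 36 36.  K' ⊕ opad = 0d 06 5c 5c 5c.
Inner input = (K'⊕ipad) ∥ m = 67 6c 36 36 36 ∥ c4.
Inner hash: even-index sum = 211 mod 256 = 211; odd-index sum = 358 mod 256 = 102 → d3 66.
Outer input = (K'⊕opad) ∥ inner = 0d 06 5c 5c 5c ∥ d3 66.
Outer hash (tag): even-index sum = 299 mod 256 = 43; odd-index sum = 309 mod 256 = 53 → 2b 35.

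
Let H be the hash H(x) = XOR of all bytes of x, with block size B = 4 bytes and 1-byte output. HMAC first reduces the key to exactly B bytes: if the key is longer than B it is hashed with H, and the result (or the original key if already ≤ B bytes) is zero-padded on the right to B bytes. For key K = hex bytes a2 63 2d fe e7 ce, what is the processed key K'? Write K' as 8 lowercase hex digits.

3b000000

|K| = 6 > B = 4, so first hash the key.
H(K): XOR a2⊕63⊕2d⊕fe⊕e7⊕ce = 3b.
Zero-pad H(K) = 3b to 4 bytes: K' = 3b 00 00 00.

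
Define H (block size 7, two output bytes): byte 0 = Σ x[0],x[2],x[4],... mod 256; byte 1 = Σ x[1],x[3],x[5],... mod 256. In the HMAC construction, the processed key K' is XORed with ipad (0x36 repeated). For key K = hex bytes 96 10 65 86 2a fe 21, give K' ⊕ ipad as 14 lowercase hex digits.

Key hex bytes 96 10 65 86 2a fe 21 is exactly B = 7 bytes: K' = 96 10 65 86 2a fe 21.
XOR each byte with 0x36: 96⊕36=a0, 10⊕36=26, 65⊕36=53, 86⊕36=b0, 2a⊕36=1c, fe⊕36=c8, 21⊕36=17.

a02653b01cc817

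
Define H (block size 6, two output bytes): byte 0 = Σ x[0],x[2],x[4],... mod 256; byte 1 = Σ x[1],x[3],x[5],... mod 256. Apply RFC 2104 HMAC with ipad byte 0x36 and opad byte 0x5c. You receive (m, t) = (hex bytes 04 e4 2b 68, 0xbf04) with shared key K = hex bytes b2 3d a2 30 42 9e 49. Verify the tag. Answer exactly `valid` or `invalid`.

Key hex bytes b2 3d a2 30 42 9e 49 is 7 bytes > B = 6, so hash it first: H(key) = df 0b, then zero-pad to 6 bytes: K' = df 0b 00 00 00 00.
K' ⊕ ipad = e9 3d 36 36 36 36; K' ⊕ opad = 83 57 5c 5c 5c 5c.
Inner hash: even-index sum = 388 mod 256 = 132; odd-index sum = 501 mod 256 = 245 → 84 f5.
Outer hash (recomputed tag): even-index sum = 447 mod 256 = 191; odd-index sum = 516 mod 256 = 4 → bf 04.
Recomputed tag = bf04; claimed = bf04 → match.

valid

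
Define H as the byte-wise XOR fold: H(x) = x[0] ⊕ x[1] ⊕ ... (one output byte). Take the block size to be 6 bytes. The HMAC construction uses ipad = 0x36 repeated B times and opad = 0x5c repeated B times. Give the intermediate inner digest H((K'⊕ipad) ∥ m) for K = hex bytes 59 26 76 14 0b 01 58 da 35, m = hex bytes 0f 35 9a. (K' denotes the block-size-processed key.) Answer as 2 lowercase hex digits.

Key hex bytes 59 26 76 14 0b 01 58 da 35 is 9 bytes > B = 6, so hash it first: H(key) = a0, then zero-pad to 6 bytes: K' = a0 00 00 00 00 00.
K' ⊕ ipad = 96 36 36 36 36 36.
Inner input = 96 36 36 36 36 36 ∥ 0f 35 9a.
Inner hash: XOR 96⊕36⊕36⊕36⊕36⊕36⊕0f⊕35⊕9a = 00.

00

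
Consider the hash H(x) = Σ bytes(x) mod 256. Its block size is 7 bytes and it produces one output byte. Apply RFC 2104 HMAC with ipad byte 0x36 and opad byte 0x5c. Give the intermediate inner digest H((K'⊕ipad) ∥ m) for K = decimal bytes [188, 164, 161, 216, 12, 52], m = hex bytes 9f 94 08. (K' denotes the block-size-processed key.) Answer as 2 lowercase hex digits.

Key decimal bytes [188, 164, 161, 216, 12, 52] = bc a4 a1 d8 0c 34 is 6 bytes ≤ B = 7; zero-pad to 7 bytes: K' = bc a4 a1 d8 0c 34 00.
K' ⊕ ipad = 8a 92 97 ee 3a 02 36.
Inner input = 8a 92 97 ee 3a 02 36 ∥ 9f 94 08.
Inner hash: sum = 138+146+151+238+58+2+54+159+148+8 = 1102; mod 256 = 78 → 4e.

4e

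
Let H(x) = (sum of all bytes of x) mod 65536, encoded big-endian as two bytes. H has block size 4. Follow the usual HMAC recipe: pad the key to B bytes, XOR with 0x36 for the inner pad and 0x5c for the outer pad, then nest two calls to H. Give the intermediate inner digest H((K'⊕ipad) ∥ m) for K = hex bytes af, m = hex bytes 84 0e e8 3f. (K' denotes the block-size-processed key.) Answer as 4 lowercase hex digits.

Key hex bytes af is 1 byte ≤ B = 4; zero-pad to 4 bytes: K' = af 00 00 00.
K' ⊕ ipad = 99 36 36 36.
Inner input = 99 36 36 36 ∥ 84 0e e8 3f.
Inner hash: sum = 153+54+54+54+132+14+232+63 = 756 → 02 f4.

02f4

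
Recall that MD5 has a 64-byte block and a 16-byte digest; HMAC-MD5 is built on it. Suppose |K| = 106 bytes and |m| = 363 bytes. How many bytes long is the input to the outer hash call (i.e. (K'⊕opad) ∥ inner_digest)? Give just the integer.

Key is 106 > 64 bytes, so it is hashed to 16 bytes then zero-padded to 64: |K'| = 64.
Outer input = (K'⊕opad) ∥ H(inner) → 64 + 16 = 80 bytes.

80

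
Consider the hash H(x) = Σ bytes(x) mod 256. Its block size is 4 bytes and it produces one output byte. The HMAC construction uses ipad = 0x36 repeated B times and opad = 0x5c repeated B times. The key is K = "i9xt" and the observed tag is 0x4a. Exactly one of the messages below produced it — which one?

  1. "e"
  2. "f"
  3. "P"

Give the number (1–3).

Key "i9xt" = 69 39 78 74 is exactly B = 4 bytes: K' = 69 39 78 74.
K' ⊕ ipad = 5f 0f 4e 42; K' ⊕ opad = 35 65 24 28.
m1: inner = H(5f 0f 4e 42 65) = 63; tag = H(35 65 24 28 63) = 49
m2: inner = H(5f 0f 4e 42 66) = 64; tag = H(35 65 24 28 64) = 4a ← matches
m3: inner = H(5f 0f 4e 42 50) = 4e; tag = H(35 65 24 28 4e) = 34

2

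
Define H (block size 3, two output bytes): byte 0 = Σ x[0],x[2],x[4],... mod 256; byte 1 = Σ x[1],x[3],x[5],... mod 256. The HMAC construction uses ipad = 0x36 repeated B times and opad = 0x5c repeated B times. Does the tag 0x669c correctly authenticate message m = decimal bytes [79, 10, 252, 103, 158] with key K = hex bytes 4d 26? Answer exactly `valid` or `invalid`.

valid

Key hex bytes 4d 26 is 2 bytes ≤ B = 3; zero-pad to 3 bytes: K' = 4d 26 00.
K' ⊕ ipad = 7b 10 36; K' ⊕ opad = 11 7a 5c.
Inner hash: even-index sum = 290 mod 256 = 34; odd-index sum = 505 mod 256 = 249 → 22 f9.
Outer hash (recomputed tag): even-index sum = 358 mod 256 = 102; odd-index sum = 156 mod 256 = 156 → 66 9c.
Recomputed tag = 669c; claimed = 669c → match.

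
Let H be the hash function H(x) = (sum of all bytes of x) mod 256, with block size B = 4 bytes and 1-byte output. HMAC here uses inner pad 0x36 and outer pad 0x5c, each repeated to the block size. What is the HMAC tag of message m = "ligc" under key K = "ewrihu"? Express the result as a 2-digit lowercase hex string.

bf

Key "ewrihu" = 65 77 72 69 68 75 is 6 bytes > B = 4, so hash it first: H(key) = 94, then zero-pad to 4 bytes: K' = 94 00 00 00.
K' ⊕ ipad = a2 36 36 36.  K' ⊕ opad = c8 5c 5c 5c.
Inner input = (K'⊕ipad) ∥ m = a2 36 36 36 ∥ 6c 69 67 63.
Inner hash: sum = 162+54+54+54+108+105+103+99 = 739; mod 256 = 227 → e3.
Outer input = (K'⊕opad) ∥ inner = c8 5c 5c 5c ∥ e3.
Outer hash (tag): sum = 200+92+92+92+227 = 703; mod 256 = 191 → bf.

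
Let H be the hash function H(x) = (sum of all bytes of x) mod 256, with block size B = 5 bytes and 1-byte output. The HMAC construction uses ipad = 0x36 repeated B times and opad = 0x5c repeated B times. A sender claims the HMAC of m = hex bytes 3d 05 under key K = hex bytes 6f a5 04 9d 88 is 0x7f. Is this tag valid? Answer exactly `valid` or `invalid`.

invalid

Key hex bytes 6f a5 04 9d 88 is exactly B = 5 bytes: K' = 6f a5 04 9d 88.
K' ⊕ ipad = 59 93 32 ab be; K' ⊕ opad = 33 f9 58 c1 d4.
Inner hash: sum = 89+147+50+171+190+61+5 = 713; mod 256 = 201 → c9.
Outer hash (recomputed tag): sum = 51+249+88+193+212+201 = 994; mod 256 = 226 → e2.
Recomputed tag = e2; claimed = 7f → mismatch.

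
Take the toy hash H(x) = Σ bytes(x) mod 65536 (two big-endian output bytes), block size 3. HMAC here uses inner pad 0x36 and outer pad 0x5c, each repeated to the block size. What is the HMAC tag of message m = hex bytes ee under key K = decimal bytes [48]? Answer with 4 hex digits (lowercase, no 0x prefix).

Key decimal bytes [48] = 30 is 1 byte ≤ B = 3; zero-pad to 3 bytes: K' = 30 00 00.
K' ⊕ ipad = 06 36 36.  K' ⊕ opad = 6c 5c 5c.
Inner input = (K'⊕ipad) ∥ m = 06 36 36 ∥ ee.
Inner hash: sum = 6+54+54+238 = 352 → 01 60.
Outer input = (K'⊕opad) ∥ inner = 6c 5c 5c ∥ 01 60.
Outer hash (tag): sum = 108+92+92+1+96 = 389 → 01 85.

0185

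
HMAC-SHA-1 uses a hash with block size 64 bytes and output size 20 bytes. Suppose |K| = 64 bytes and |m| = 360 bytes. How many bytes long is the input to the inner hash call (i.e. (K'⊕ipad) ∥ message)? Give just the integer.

Key is 64 ≤ 64 bytes, zero-padded: |K'| = 64.
Inner input = (K'⊕ipad) ∥ m → 64 + 360 = 424 bytes.

424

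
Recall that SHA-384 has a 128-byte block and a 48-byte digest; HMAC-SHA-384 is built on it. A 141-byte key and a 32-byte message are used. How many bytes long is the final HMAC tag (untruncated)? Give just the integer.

The tag is one SHA-384 digest: 48 bytes.

48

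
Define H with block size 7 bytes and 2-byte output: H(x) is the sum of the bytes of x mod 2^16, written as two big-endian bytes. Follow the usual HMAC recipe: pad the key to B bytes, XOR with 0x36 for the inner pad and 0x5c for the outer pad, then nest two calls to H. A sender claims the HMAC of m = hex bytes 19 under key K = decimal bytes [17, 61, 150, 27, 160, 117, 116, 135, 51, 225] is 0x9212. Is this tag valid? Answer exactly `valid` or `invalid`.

invalid

Key decimal bytes [17, 61, 150, 27, 160, 117, 116, 135, 51, 225] = 11 3d 96 1b a0 75 74 87 33 e1 is 10 bytes > B = 7, so hash it first: H(key) = 04 23, then zero-pad to 7 bytes: K' = 04 23 00 00 00 00 00.
K' ⊕ ipad = 32 15 36 36 36 36 36; K' ⊕ opad = 58 7f 5c 5c 5c 5c 5c.
Inner hash: sum = 50+21+54+54+54+54+54+25 = 366 → 01 6e.
Outer hash (recomputed tag): sum = 88+127+92+92+92+92+92+1+110 = 786 → 03 12.
Recomputed tag = 0312; claimed = 9212 → mismatch.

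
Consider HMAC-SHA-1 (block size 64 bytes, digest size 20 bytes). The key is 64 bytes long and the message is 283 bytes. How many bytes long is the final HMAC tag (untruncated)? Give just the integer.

20

The tag is one SHA-1 digest: 20 bytes.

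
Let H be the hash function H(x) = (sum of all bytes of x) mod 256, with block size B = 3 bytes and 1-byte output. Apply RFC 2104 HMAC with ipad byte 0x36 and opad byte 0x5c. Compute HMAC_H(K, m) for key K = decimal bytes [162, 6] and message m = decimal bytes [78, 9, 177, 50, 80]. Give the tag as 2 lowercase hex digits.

Key decimal bytes [162, 6] = a2 06 is 2 bytes ≤ B = 3; zero-pad to 3 bytes: K' = a2 06 00.
K' ⊕ ipad = 94 30 36.  K' ⊕ opad = fe 5a 5c.
Inner input = (K'⊕ipad) ∥ m = 94 30 36 ∥ 4e 09 b1 32 50.
Inner hash: sum = 148+48+54+78+9+177+50+80 = 644; mod 256 = 132 → 84.
Outer input = (K'⊕opad) ∥ inner = fe 5a 5c ∥ 84.
Outer hash (tag): sum = 254+90+92+132 = 568; mod 256 = 56 → 38.

38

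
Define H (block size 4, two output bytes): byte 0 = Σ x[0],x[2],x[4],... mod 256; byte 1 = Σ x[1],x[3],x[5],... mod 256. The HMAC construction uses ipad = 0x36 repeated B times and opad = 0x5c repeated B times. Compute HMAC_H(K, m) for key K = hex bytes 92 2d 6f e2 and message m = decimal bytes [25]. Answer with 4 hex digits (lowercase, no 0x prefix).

171e

Key hex bytes 92 2d 6f e2 is exactly B = 4 bytes: K' = 92 2d 6f e2.
K' ⊕ ipad = a4 1b 59 d4.  K' ⊕ opad = ce 71 33 be.
Inner input = (K'⊕ipad) ∥ m = a4 1b 59 d4 ∥ 19.
Inner hash: even-index sum = 278 mod 256 = 22; odd-index sum = 239 mod 256 = 239 → 16 ef.
Outer input = (K'⊕opad) ∥ inner = ce 71 33 be ∥ 16 ef.
Outer hash (tag): even-index sum = 279 mod 256 = 23; odd-index sum = 542 mod 256 = 30 → 17 1e.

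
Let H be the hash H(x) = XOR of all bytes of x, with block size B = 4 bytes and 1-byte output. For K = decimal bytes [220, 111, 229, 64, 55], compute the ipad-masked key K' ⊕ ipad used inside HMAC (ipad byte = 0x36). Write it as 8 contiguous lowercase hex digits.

17363636

Key decimal bytes [220, 111, 229, 64, 55] = dc 6f e5 40 37 is 5 bytes > B = 4, so hash it first: H(key) = 21, then zero-pad to 4 bytes: K' = 21 00 00 00.
XOR each byte with 0x36: 21⊕36=17, 00⊕36=36, 00⊕36=36, 00⊕36=36.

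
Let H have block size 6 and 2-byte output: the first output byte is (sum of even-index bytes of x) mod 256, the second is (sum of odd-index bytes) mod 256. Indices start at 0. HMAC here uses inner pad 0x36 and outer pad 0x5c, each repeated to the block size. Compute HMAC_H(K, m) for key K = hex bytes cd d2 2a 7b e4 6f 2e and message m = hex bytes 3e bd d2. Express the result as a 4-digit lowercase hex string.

c84b

Key hex bytes cd d2 2a 7b e4 6f 2e is 7 bytes > B = 6, so hash it first: H(key) = 09 bc, then zero-pad to 6 bytes: K' = 09 bc 00 00 00 00.
K' ⊕ ipad = 3f 8a 36 36 36 36.  K' ⊕ opad = 55 e0 5c 5c 5c 5c.
Inner input = (K'⊕ipad) ∥ m = 3f 8a 36 36 36 36 ∥ 3e bd d2.
Inner hash: even-index sum = 443 mod 256 = 187; odd-index sum = 435 mod 256 = 179 → bb b3.
Outer input = (K'⊕opad) ∥ inner = 55 e0 5c 5c 5c 5c ∥ bb b3.
Outer hash (tag): even-index sum = 456 mod 256 = 200; odd-index sum = 587 mod 256 = 75 → c8 4b.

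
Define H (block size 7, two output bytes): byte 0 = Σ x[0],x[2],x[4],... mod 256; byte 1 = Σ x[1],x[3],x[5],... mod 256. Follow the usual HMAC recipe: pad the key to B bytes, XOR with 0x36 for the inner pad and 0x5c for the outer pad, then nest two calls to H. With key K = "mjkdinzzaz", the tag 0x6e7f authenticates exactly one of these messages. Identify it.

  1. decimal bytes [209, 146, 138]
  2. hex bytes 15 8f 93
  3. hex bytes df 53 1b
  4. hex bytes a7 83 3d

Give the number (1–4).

Key "mjkdinzzaz" = 6d 6a 6b 64 69 6e 7a 7a 61 7a is 10 bytes > B = 7, so hash it first: H(key) = 1c 30, then zero-pad to 7 bytes: K' = 1c 30 00 00 00 00 00.
K' ⊕ ipad = 2a 06 36 36 36 36 36; K' ⊕ opad = 40 6c 5c 5c 5c 5c 5c.
m1: inner = H(2a 06 36 36 36 36 36 d1 92 8a) = 5e cd; tag = H(40 6c 5c 5c 5c 5c 5c 5e cd) = 2182
m2: inner = H(2a 06 36 36 36 36 36 15 8f 93) = 5b 1a; tag = H(40 6c 5c 5c 5c 5c 5c 5b 1a) = 6e7f ← matches
m3: inner = H(2a 06 36 36 36 36 36 df 53 1b) = 1f 6c; tag = H(40 6c 5c 5c 5c 5c 5c 1f 6c) = c043
m4: inner = H(2a 06 36 36 36 36 36 a7 83 3d) = 4f 56; tag = H(40 6c 5c 5c 5c 5c 5c 4f 56) = aa73

2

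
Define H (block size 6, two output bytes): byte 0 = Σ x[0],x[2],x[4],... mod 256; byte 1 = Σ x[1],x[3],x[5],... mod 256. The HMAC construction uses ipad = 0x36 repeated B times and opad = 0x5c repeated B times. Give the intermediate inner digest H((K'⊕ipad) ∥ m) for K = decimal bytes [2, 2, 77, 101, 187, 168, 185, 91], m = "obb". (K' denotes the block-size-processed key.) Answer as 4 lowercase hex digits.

Key decimal bytes [2, 2, 77, 101, 187, 168, 185, 91] = 02 02 4d 65 bb a8 b9 5b is 8 bytes > B = 6, so hash it first: H(key) = c3 6a, then zero-pad to 6 bytes: K' = c3 6a 00 00 00 00.
K' ⊕ ipad = f5 5c 36 36 36 36.
Inner input = f5 5c 36 36 36 36 ∥ 6f 62 62.
Inner hash: even-index sum = 562 mod 256 = 50; odd-index sum = 298 mod 256 = 42 → 32 2a.

322a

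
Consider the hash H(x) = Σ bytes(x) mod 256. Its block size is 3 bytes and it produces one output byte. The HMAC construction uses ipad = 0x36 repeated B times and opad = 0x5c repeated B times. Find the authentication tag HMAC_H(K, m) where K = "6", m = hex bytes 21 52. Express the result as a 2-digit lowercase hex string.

Key "6" = 36 is 1 byte ≤ B = 3; zero-pad to 3 bytes: K' = 36 00 00.
K' ⊕ ipad = 00 36 36.  K' ⊕ opad = 6a 5c 5c.
Inner input = (K'⊕ipad) ∥ m = 00 36 36 ∥ 21 52.
Inner hash: sum = 0+54+54+33+82 = 223 → df.
Outer input = (K'⊕opad) ∥ inner = 6a 5c 5c ∥ df.
Outer hash (tag): sum = 106+92+92+223 = 513; mod 256 = 1 → 01.

01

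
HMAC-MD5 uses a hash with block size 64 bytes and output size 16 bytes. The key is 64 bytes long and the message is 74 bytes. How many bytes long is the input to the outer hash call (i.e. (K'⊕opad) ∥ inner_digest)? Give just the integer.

Key is 64 ≤ 64 bytes, zero-padded: |K'| = 64.
Outer input = (K'⊕opad) ∥ H(inner) → 64 + 16 = 80 bytes.

80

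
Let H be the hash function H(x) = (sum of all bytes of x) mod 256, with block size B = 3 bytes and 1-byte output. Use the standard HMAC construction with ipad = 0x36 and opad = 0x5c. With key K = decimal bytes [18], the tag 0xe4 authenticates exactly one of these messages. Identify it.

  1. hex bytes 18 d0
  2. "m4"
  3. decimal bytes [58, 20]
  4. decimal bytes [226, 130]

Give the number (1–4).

3

Key decimal bytes [18] = 12 is 1 byte ≤ B = 3; zero-pad to 3 bytes: K' = 12 00 00.
K' ⊕ ipad = 24 36 36; K' ⊕ opad = 4e 5c 5c.
m1: inner = H(24 36 36 18 d0) = 78; tag = H(4e 5c 5c 78) = 7e
m2: inner = H(24 36 36 6d 34) = 31; tag = H(4e 5c 5c 31) = 37
m3: inner = H(24 36 36 3a 14) = de; tag = H(4e 5c 5c de) = e4 ← matches
m4: inner = H(24 36 36 e2 82) = f4; tag = H(4e 5c 5c f4) = fa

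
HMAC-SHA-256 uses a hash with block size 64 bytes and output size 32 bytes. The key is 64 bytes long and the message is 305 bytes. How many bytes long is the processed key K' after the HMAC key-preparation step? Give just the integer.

Key is 64 ≤ 64 bytes, zero-padded: |K'| = 64.

64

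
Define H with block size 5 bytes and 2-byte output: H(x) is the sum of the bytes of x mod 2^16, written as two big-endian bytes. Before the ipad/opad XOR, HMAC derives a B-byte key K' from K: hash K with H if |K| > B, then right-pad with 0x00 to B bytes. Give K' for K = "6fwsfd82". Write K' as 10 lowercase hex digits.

02ba000000

|K| = 8 > B = 5, so first hash the key.
H(K): sum = 54+102+119+115+102+100+56+50 = 698 → 02 ba.
Zero-pad H(K) = 02 ba to 5 bytes: K' = 02 ba 00 00 00.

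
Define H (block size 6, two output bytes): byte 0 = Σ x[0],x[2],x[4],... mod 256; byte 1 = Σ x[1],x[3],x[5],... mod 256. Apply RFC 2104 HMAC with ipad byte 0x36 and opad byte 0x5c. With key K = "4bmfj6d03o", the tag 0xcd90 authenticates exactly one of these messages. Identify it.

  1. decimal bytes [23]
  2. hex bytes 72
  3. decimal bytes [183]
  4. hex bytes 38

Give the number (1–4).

1

Key "4bmfj6d03o" = 34 62 6d 66 6a 36 64 30 33 6f is 10 bytes > B = 6, so hash it first: H(key) = a2 9d, then zero-pad to 6 bytes: K' = a2 9d 00 00 00 00.
K' ⊕ ipad = 94 ab 36 36 36 36; K' ⊕ opad = fe c1 5c 5c 5c 5c.
m1: inner = H(94 ab 36 36 36 36 17) = 17 17; tag = H(fe c1 5c 5c 5c 5c 17 17) = cd90 ← matches
m2: inner = H(94 ab 36 36 36 36 72) = 72 17; tag = H(fe c1 5c 5c 5c 5c 72 17) = 2890
m3: inner = H(94 ab 36 36 36 36 b7) = b7 17; tag = H(fe c1 5c 5c 5c 5c b7 17) = 6d90
m4: inner = H(94 ab 36 36 36 36 38) = 38 17; tag = H(fe c1 5c 5c 5c 5c 38 17) = ee90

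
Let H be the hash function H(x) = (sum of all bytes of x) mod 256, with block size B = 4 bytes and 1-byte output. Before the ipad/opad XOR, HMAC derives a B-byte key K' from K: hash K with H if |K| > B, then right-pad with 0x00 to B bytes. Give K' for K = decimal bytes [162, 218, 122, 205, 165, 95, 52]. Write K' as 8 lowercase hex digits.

|K| = 7 > B = 4, so first hash the key.
H(K): sum = 162+218+122+205+165+95+52 = 1019; mod 256 = 251 → fb.
Zero-pad H(K) = fb to 4 bytes: K' = fb 00 00 00.

fb000000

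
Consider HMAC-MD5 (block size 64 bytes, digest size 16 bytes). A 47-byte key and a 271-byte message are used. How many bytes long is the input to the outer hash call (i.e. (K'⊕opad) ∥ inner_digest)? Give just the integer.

Key is 47 ≤ 64 bytes, zero-padded: |K'| = 64.
Outer input = (K'⊕opad) ∥ H(inner) → 64 + 16 = 80 bytes.

80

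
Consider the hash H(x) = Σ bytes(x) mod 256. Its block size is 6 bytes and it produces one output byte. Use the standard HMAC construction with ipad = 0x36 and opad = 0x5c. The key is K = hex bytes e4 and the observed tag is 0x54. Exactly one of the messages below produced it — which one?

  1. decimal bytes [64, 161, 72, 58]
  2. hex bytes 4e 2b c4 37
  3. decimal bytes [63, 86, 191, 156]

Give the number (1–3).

3

Key hex bytes e4 is 1 byte ≤ B = 6; zero-pad to 6 bytes: K' = e4 00 00 00 00 00.
K' ⊕ ipad = d2 36 36 36 36 36; K' ⊕ opad = b8 5c 5c 5c 5c 5c.
m1: inner = H(d2 36 36 36 36 36 40 a1 48 3a) = 43; tag = H(b8 5c 5c 5c 5c 5c 43) = c7
m2: inner = H(d2 36 36 36 36 36 4e 2b c4 37) = 54; tag = H(b8 5c 5c 5c 5c 5c 54) = d8
m3: inner = H(d2 36 36 36 36 36 3f 56 bf 9c) = d0; tag = H(b8 5c 5c 5c 5c 5c d0) = 54 ← matches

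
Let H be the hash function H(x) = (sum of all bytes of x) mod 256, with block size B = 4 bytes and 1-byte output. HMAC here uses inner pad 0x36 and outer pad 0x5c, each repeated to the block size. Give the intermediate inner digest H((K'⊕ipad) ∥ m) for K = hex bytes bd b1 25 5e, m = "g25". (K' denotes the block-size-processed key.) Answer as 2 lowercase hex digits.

5b

Key hex bytes bd b1 25 5e is exactly B = 4 bytes: K' = bd b1 25 5e.
K' ⊕ ipad = 8b 87 13 68.
Inner input = 8b 87 13 68 ∥ 67 32 35.
Inner hash: sum = 139+135+19+104+103+50+53 = 603; mod 256 = 91 → 5b.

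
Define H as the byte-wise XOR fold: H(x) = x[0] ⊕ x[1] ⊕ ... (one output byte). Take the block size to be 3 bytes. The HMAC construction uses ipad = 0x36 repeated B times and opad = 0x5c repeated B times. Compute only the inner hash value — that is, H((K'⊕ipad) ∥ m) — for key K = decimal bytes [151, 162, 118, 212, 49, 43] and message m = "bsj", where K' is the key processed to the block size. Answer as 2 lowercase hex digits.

c0

Key decimal bytes [151, 162, 118, 212, 49, 43] = 97 a2 76 d4 31 2b is 6 bytes > B = 3, so hash it first: H(key) = 8d, then zero-pad to 3 bytes: K' = 8d 00 00.
K' ⊕ ipad = bb 36 36.
Inner input = bb 36 36 ∥ 62 73 6a.
Inner hash: XOR bb⊕36⊕36⊕62⊕73⊕6a = c0.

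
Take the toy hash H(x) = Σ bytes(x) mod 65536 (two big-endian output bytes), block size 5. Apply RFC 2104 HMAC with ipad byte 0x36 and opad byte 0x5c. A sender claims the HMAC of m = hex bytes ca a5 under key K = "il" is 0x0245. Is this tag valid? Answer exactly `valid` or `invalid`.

valid

Key "il" = 69 6c is 2 bytes ≤ B = 5; zero-pad to 5 bytes: K' = 69 6c 00 00 00.
K' ⊕ ipad = 5f 5a 36 36 36; K' ⊕ opad = 35 30 5c 5c 5c.
Inner hash: sum = 95+90+54+54+54+202+165 = 714 → 02 ca.
Outer hash (recomputed tag): sum = 53+48+92+92+92+2+202 = 581 → 02 45.
Recomputed tag = 0245; claimed = 0245 → match.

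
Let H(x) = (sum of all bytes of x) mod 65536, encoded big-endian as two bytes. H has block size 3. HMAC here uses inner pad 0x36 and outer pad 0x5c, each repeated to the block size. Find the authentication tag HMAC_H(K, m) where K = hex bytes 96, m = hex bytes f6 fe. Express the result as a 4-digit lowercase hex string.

0185

Key hex bytes 96 is 1 byte ≤ B = 3; zero-pad to 3 bytes: K' = 96 00 00.
K' ⊕ ipad = a0 36 36.  K' ⊕ opad = ca 5c 5c.
Inner input = (K'⊕ipad) ∥ m = a0 36 36 ∥ f6 fe.
Inner hash: sum = 160+54+54+246+254 = 768 → 03 00.
Outer input = (K'⊕opad) ∥ inner = ca 5c 5c ∥ 03 00.
Outer hash (tag): sum = 202+92+92+3+0 = 389 → 01 85.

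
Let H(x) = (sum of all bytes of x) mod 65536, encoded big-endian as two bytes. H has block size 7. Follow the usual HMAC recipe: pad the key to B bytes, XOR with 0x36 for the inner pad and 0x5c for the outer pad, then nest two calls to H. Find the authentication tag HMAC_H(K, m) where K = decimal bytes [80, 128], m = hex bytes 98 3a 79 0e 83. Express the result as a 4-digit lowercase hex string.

Key decimal bytes [80, 128] = 50 80 is 2 bytes ≤ B = 7; zero-pad to 7 bytes: K' = 50 80 00 00 00 00 00.
K' ⊕ ipad = 66 b6 36 36 36 36 36.  K' ⊕ opad = 0c dc 5c 5c 5c 5c 5c.
Inner input = (K'⊕ipad) ∥ m = 66 b6 36 36 36 36 36 ∥ 98 3a 79 0e 83.
Inner hash: sum = 102+182+54+54+54+54+54+152+58+121+14+131 = 1030 → 04 06.
Outer input = (K'⊕opad) ∥ inner = 0c dc 5c 5c 5c 5c 5c ∥ 04 06.
Outer hash (tag): sum = 12+220+92+92+92+92+92+4+6 = 702 → 02 be.

02be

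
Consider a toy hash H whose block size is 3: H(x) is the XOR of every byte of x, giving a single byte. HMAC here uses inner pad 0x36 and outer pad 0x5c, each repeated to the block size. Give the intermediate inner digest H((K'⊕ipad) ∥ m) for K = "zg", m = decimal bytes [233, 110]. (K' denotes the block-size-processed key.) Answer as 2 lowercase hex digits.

ac

Key "zg" = 7a 67 is 2 bytes ≤ B = 3; zero-pad to 3 bytes: K' = 7a 67 00.
K' ⊕ ipad = 4c 51 36.
Inner input = 4c 51 36 ∥ e9 6e.
Inner hash: XOR 4c⊕51⊕36⊕e9⊕6e = ac.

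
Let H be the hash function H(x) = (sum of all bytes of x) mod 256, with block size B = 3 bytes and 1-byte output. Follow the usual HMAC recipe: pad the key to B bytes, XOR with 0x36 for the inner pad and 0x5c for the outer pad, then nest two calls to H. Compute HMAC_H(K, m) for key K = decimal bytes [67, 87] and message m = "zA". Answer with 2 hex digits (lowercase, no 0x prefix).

Key decimal bytes [67, 87] = 43 57 is 2 bytes ≤ B = 3; zero-pad to 3 bytes: K' = 43 57 00.
K' ⊕ ipad = 75 61 36.  K' ⊕ opad = 1f 0b 5c.
Inner input = (K'⊕ipad) ∥ m = 75 61 36 ∥ 7a 41.
Inner hash: sum = 117+97+54+122+65 = 455; mod 256 = 199 → c7.
Outer input = (K'⊕opad) ∥ inner = 1f 0b 5c ∥ c7.
Outer hash (tag): sum = 31+11+92+199 = 333; mod 256 = 77 → 4d.

4d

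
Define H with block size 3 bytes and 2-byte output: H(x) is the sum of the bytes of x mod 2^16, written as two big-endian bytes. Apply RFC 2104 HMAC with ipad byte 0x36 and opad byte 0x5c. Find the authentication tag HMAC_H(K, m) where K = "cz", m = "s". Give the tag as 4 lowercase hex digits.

Key "cz" = 63 7a is 2 bytes ≤ B = 3; zero-pad to 3 bytes: K' = 63 7a 00.
K' ⊕ ipad = 55 4c 36.  K' ⊕ opad = 3f 26 5c.
Inner input = (K'⊕ipad) ∥ m = 55 4c 36 ∥ 73.
Inner hash: sum = 85+76+54+115 = 330 → 01 4a.
Outer input = (K'⊕opad) ∥ inner = 3f 26 5c ∥ 01 4a.
Outer hash (tag): sum = 63+38+92+1+74 = 268 → 01 0c.

010c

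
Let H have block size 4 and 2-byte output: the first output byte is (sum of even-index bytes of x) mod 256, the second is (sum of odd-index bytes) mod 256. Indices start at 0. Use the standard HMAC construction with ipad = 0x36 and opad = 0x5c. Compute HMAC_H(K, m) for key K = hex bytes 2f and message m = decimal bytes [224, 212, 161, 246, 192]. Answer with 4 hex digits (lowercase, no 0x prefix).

Key hex bytes 2f is 1 byte ≤ B = 4; zero-pad to 4 bytes: K' = 2f 00 00 00.
K' ⊕ ipad = 19 36 36 36.  K' ⊕ opad = 73 5c 5c 5c.
Inner input = (K'⊕ipad) ∥ m = 19 36 36 36 ∥ e0 d4 a1 f6 c0.
Inner hash: even-index sum = 656 mod 256 = 144; odd-index sum = 566 mod 256 = 54 → 90 36.
Outer input = (K'⊕opad) ∥ inner = 73 5c 5c 5c ∥ 90 36.
Outer hash (tag): even-index sum = 351 mod 256 = 95; odd-index sum = 238 mod 256 = 238 → 5f ee.

5fee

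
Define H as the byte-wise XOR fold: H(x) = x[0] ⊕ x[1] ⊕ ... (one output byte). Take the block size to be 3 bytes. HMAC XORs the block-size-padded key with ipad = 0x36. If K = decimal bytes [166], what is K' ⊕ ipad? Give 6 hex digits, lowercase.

903636

Key decimal bytes [166] = a6 is 1 byte ≤ B = 3; zero-pad to 3 bytes: K' = a6 00 00.
XOR each byte with 0x36: a6⊕36=90, 00⊕36=36, 00⊕36=36.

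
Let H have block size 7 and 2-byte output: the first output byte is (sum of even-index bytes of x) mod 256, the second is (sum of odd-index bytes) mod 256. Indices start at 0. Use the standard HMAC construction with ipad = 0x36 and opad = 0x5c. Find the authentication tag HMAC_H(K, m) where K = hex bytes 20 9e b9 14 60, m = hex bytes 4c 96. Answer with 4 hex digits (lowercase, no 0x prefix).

452d

Key hex bytes 20 9e b9 14 60 is 5 bytes ≤ B = 7; zero-pad to 7 bytes: K' = 20 9e b9 14 60 00 00.
K' ⊕ ipad = 16 a8 8f 22 56 36 36.  K' ⊕ opad = 7c c2 e5 48 3c 5c 5c.
Inner input = (K'⊕ipad) ∥ m = 16 a8 8f 22 56 36 36 ∥ 4c 96.
Inner hash: even-index sum = 455 mod 256 = 199; odd-index sum = 332 mod 256 = 76 → c7 4c.
Outer input = (K'⊕opad) ∥ inner = 7c c2 e5 48 3c 5c 5c ∥ c7 4c.
Outer hash (tag): even-index sum = 581 mod 256 = 69; odd-index sum = 557 mod 256 = 45 → 45 2d.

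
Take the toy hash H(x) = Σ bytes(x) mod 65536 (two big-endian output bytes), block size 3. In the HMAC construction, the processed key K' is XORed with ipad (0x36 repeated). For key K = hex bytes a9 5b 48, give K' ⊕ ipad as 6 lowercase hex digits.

9f6d7e

Key hex bytes a9 5b 48 is exactly B = 3 bytes: K' = a9 5b 48.
XOR each byte with 0x36: a9⊕36=9f, 5b⊕36=6d, 48⊕36=7e.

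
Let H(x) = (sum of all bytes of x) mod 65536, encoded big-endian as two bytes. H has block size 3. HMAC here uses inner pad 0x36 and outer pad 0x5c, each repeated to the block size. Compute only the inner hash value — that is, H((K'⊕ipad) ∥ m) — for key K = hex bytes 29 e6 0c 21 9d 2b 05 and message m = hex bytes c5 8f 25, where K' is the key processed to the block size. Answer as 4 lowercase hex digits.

0222

Key hex bytes 29 e6 0c 21 9d 2b 05 is 7 bytes > B = 3, so hash it first: H(key) = 02 09, then zero-pad to 3 bytes: K' = 02 09 00.
K' ⊕ ipad = 34 3f 36.
Inner input = 34 3f 36 ∥ c5 8f 25.
Inner hash: sum = 52+63+54+197+143+37 = 546 → 02 22.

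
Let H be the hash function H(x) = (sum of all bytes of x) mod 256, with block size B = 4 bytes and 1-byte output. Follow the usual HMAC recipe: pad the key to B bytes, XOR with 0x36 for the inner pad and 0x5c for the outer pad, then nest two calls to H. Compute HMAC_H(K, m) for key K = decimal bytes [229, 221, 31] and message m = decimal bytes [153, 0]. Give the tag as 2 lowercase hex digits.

Key decimal bytes [229, 221, 31] = e5 dd 1f is 3 bytes ≤ B = 4; zero-pad to 4 bytes: K' = e5 dd 1f 00.
K' ⊕ ipad = d3 eb 29 36.  K' ⊕ opad = b9 81 43 5c.
Inner input = (K'⊕ipad) ∥ m = d3 eb 29 36 ∥ 99 00.
Inner hash: sum = 211+235+41+54+153+0 = 694; mod 256 = 182 → b6.
Outer input = (K'⊕opad) ∥ inner = b9 81 43 5c ∥ b6.
Outer hash (tag): sum = 185+129+67+92+182 = 655; mod 256 = 143 → 8f.

8f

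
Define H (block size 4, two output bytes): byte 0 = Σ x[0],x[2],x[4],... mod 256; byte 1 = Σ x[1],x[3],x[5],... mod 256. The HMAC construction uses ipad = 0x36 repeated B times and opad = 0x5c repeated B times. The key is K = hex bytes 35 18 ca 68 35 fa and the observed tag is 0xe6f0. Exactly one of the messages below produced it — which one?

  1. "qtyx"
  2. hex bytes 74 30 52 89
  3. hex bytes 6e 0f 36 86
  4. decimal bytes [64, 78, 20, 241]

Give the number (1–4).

Key hex bytes 35 18 ca 68 35 fa is 6 bytes > B = 4, so hash it first: H(key) = 34 7a, then zero-pad to 4 bytes: K' = 34 7a 00 00.
K' ⊕ ipad = 02 4c 36 36; K' ⊕ opad = 68 26 5c 5c.
m1: inner = H(02 4c 36 36 71 74 79 78) = 22 6e; tag = H(68 26 5c 5c 22 6e) = e6f0 ← matches
m2: inner = H(02 4c 36 36 74 30 52 89) = fe 3b; tag = H(68 26 5c 5c fe 3b) = c2bd
m3: inner = H(02 4c 36 36 6e 0f 36 86) = dc 17; tag = H(68 26 5c 5c dc 17) = a099
m4: inner = H(02 4c 36 36 40 4e 14 f1) = 8c c1; tag = H(68 26 5c 5c 8c c1) = 5043

1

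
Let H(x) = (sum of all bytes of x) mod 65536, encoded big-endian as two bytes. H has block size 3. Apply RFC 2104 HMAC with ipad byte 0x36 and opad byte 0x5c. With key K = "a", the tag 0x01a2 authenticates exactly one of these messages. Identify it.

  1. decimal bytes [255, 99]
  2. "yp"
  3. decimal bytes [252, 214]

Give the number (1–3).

2

Key "a" = 61 is 1 byte ≤ B = 3; zero-pad to 3 bytes: K' = 61 00 00.
K' ⊕ ipad = 57 36 36; K' ⊕ opad = 3d 5c 5c.
m1: inner = H(57 36 36 ff 63) = 02 25; tag = H(3d 5c 5c 02 25) = 011c
m2: inner = H(57 36 36 79 70) = 01 ac; tag = H(3d 5c 5c 01 ac) = 01a2 ← matches
m3: inner = H(57 36 36 fc d6) = 02 95; tag = H(3d 5c 5c 02 95) = 018c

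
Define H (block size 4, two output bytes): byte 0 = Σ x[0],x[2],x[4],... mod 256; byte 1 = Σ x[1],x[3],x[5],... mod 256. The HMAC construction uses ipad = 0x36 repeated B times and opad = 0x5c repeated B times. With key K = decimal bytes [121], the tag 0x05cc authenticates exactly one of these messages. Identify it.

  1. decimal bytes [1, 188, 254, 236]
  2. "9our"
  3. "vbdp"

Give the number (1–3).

Key decimal bytes [121] = 79 is 1 byte ≤ B = 4; zero-pad to 4 bytes: K' = 79 00 00 00.
K' ⊕ ipad = 4f 36 36 36; K' ⊕ opad = 25 5c 5c 5c.
m1: inner = H(4f 36 36 36 01 bc fe ec) = 84 14; tag = H(25 5c 5c 5c 84 14) = 05cc ← matches
m2: inner = H(4f 36 36 36 39 6f 75 72) = 33 4d; tag = H(25 5c 5c 5c 33 4d) = b405
m3: inner = H(4f 36 36 36 76 62 64 70) = 5f 3e; tag = H(25 5c 5c 5c 5f 3e) = e0f6

1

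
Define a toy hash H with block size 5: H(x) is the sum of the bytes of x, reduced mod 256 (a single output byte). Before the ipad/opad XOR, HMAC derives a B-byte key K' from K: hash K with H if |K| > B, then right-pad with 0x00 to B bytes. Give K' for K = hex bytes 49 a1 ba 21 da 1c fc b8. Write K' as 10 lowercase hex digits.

6f00000000

|K| = 8 > B = 5, so first hash the key.
H(K): sum = 73+161+186+33+218+28+252+184 = 1135; mod 256 = 111 → 6f.
Zero-pad H(K) = 6f to 5 bytes: K' = 6f 00 00 00 00.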